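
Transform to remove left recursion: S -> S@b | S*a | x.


Left-recursive alternatives: S@b, S*a; non-recursive: x
Introduce S': S -> xS', S' -> @bS' | *aS' | ε


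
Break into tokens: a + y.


Scan left to right, longest-match per lexeme
Tokens: ID(a), OP(+), ID(y)


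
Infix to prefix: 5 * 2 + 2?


left-to-right (same/higher precedence on left): tree is (+ (* 5 2) 2)
Prefix: + * 5 2 2


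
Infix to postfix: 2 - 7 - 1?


Left to right (same or higher precedence on left)
Postfix: 2 7 - 1 -


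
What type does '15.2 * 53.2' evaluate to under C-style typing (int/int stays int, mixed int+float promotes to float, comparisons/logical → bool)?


Operand types: float * float
Rule: mixed int/float promotes to float; int/int stays int
Result type: float


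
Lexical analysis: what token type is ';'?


Pattern: delimiter/punctuation
Type: PUNCTUATION


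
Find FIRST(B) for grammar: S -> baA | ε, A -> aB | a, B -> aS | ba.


Per alternative of B: FIRST(aS) = {a}; FIRST(ba) = {b}
FIRST(B) = {a, b}


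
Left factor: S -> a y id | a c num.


Common prefix: 'a'
Factored: S -> a S', S' -> y id | c num


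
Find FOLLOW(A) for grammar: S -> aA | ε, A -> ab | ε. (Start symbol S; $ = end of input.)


$ ∈ FOLLOW(S). For each A -> αBβ: add FIRST(β)\{ε} to FOLLOW(B); if β nullable, add FOLLOW(A).
FOLLOW(A) = {$}


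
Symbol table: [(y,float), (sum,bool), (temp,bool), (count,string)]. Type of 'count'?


Lookup 'count' → type string


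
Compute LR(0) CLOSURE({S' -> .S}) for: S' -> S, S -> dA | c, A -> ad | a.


Start: S' -> .S
For each item with dot before a nonterminal B, add B -> .γ for every B-production
Closure: [S' -> .S, S -> .dA, S -> .c]


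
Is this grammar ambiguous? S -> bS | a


right-linear, alternatives start with distinct terminals 'b' vs 'a': unique leftmost derivation
Unambiguous


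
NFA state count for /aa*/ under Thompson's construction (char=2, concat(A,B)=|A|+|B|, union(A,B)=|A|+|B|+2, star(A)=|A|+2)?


Syntax tree has 2 char leaf(s), 0 union(s), 1 star(s)
chars contribute 2×2 = 4; each union adds +2; each star adds +2
Total: 4 + 0 + 2 = 6 states


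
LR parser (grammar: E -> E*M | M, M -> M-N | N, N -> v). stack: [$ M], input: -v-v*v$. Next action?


shift '-' to continue M -> M-N
Action: shift


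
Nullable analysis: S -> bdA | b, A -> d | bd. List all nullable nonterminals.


A nonterminal is nullable iff some alternative derives ε (directly, or every symbol in it is nullable)
Nullable: {}


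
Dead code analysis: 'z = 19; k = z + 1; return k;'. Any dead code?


z is read by k's definition; k is returned
No dead code


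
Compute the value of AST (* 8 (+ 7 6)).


Evaluate inner: (+ 7 6) = 13
Evaluate root: (* 8 13) = 104
Result: 104


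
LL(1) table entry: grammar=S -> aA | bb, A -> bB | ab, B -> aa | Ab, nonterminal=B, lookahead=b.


For [B, b]: 'b' ∈ FIRST(Ab)
Entry: B -> Ab


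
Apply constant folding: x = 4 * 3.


4 * 3 = 12 at compile time
Optimized: x = 12


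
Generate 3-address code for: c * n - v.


Break into single-operator statements:
t1 = c * n
t2 = t1 - v


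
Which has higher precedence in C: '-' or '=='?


'-' is additive (level 9); '==' is equality (level 6)
Higher level binds tighter
'-' has higher precedence than '=='


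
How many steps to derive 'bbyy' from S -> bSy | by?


Derivation: S => bSy => bbyy
Steps: 2


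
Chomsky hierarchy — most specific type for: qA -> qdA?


LHS has context (more than one symbol) and |LHS| ≤ |RHS|
Classification: Type 1 (Context-Sensitive)


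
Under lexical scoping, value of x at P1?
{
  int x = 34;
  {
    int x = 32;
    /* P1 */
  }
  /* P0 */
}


x declared in the same block as P1
x = 32


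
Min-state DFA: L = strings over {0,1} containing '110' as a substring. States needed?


KMP-style automaton: 3 progress states + 1 absorbing accept = 4
Minimal DFA: 4 states


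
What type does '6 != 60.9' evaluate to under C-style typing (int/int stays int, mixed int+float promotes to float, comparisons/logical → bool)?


Operand types: int != float
Rule: comparison yields bool
Result type: bool


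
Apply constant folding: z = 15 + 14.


15 + 14 = 29 at compile time
Optimized: z = 29


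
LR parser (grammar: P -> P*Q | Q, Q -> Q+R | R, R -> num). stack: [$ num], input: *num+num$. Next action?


'num' on top is the handle for R -> num
Action: reduce (R -> num)


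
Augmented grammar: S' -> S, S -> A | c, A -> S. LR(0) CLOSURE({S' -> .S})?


Start: S' -> .S
For each item with dot before a nonterminal B, add B -> .γ for every B-production
Closure: [S' -> .S, S -> .A, S -> .c, A -> .S]


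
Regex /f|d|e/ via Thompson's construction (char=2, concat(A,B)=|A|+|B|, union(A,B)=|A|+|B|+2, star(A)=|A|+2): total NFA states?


Syntax tree has 3 char leaf(s), 2 union(s), 0 star(s)
chars contribute 3×2 = 6; each union adds +2; each star adds +2
Total: 6 + 4 + 0 = 10 states


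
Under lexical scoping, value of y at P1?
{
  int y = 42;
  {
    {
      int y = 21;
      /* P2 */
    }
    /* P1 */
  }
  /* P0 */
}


P1's block does not declare y; resolves to the enclosing declaration at depth 0
y = 42


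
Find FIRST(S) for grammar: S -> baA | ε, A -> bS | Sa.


Per alternative of S: FIRST(baA) = {b}; FIRST(ε) = {ε}
FIRST(S) = {b, ε}


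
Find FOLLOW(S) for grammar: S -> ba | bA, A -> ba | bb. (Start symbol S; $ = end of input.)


$ ∈ FOLLOW(S). For each A -> αBβ: add FIRST(β)\{ε} to FOLLOW(B); if β nullable, add FOLLOW(A).
FOLLOW(S) = {$}


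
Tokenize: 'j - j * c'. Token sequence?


Scan left to right, longest-match per lexeme
Tokens: ID(j), OP(-), ID(j), OP(*), ID(c)


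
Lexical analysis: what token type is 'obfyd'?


Pattern: letter/underscore followed by alphanumerics, not a keyword
Type: IDENTIFIER


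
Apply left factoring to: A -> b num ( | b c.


Common prefix: 'b'
Factored: A -> b A', A' -> num ( | c


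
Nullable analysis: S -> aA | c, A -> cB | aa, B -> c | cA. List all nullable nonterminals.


A nonterminal is nullable iff some alternative derives ε (directly, or every symbol in it is nullable)
Nullable: {}


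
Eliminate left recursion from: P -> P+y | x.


Left-recursive alternatives: P+y; non-recursive: x
Introduce P': P -> xP', P' -> +yP' | ε


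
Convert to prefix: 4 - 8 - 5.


left-to-right (same/higher precedence on left): tree is (- (- 4 8) 5)
Prefix: - - 4 8 5


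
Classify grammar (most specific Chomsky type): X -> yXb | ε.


Single nonterminal LHS, but y^n b^n is not regular
Classification: Type 2 (Context-Free)


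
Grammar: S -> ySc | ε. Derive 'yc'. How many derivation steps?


Derivation: S => ySc => yc
Steps: 2


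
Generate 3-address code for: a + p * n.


Break into single-operator statements:
t1 = p * n
t2 = a + t1


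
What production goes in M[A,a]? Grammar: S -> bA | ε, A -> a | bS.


For [A, a]: 'a' ∈ FIRST(a)
Entry: A -> a


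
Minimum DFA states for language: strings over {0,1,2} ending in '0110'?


Track the longest suffix of input matching a prefix of '0110': 5 classes (prefixes of length 0..4)
Minimal DFA: 5 states


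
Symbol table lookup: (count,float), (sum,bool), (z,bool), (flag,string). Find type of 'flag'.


Lookup 'flag' → type string


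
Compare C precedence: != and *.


'*' is multiplicative (level 10); '!=' is equality (level 6)
Higher level binds tighter
'*' has higher precedence than '!='


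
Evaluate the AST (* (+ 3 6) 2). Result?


Evaluate inner: (+ 3 6) = 9
Evaluate root: (* 9 2) = 18
Result: 18


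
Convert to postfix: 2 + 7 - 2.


Left to right (same or higher precedence on left)
Postfix: 2 7 + 2 -


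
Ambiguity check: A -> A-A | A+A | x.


'x-x+x' has two parse trees (no precedence encoded between - and +)
Ambiguous


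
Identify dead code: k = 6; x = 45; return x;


k is assigned but never read
Dead: 'k = 6'


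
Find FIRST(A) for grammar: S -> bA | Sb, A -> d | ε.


Per alternative of A: FIRST(d) = {d}; FIRST(ε) = {ε}
FIRST(A) = {d, ε}


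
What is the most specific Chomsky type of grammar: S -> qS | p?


Right-linear: every RHS is a terminal or a terminal followed by one nonterminal
Classification: Type 3 (Regular)


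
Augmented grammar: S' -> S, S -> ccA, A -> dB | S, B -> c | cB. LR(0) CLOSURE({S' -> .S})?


Start: S' -> .S
For each item with dot before a nonterminal B, add B -> .γ for every B-production
Closure: [S' -> .S, S -> .ccA]


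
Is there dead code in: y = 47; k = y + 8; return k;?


y is read by k's definition; k is returned
No dead code


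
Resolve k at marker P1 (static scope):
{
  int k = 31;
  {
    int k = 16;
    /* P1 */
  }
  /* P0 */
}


k declared in the same block as P1
k = 16


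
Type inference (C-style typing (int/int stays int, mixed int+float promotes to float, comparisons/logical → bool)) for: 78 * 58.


Operand types: int * int
Rule: mixed int/float promotes to float; int/int stays int
Result type: int


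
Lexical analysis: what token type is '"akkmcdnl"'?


Pattern: double-quoted sequence
Type: STRING_LITERAL


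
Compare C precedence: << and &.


'<<' is shift (level 8); '&' is bitwise AND (level 5)
Higher level binds tighter
'<<' has higher precedence than '&'


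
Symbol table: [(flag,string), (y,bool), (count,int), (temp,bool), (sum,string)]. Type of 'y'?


Lookup 'y' → type bool


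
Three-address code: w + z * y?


Break into single-operator statements:
t1 = z * y
t2 = w + t1


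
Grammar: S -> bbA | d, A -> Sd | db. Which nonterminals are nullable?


A nonterminal is nullable iff some alternative derives ε (directly, or every symbol in it is nullable)
Nullable: {}


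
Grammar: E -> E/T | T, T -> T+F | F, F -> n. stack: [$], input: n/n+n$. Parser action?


no handle on stack; shift 'n'
Action: shift


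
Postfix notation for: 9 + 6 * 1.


* has higher precedence, evaluate 6*1 first
Postfix: 9 6 1 * +


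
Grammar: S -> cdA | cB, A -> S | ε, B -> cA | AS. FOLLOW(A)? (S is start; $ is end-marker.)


$ ∈ FOLLOW(S). For each A -> αBβ: add FIRST(β)\{ε} to FOLLOW(B); if β nullable, add FOLLOW(A).
FOLLOW(A) = {$, c}


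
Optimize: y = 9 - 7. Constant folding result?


9 - 7 = 2 at compile time
Optimized: y = 2


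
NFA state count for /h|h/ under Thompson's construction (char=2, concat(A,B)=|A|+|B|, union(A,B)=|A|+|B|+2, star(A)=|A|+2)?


Syntax tree has 2 char leaf(s), 1 union(s), 0 star(s)
chars contribute 2×2 = 4; each union adds +2; each star adds +2
Total: 4 + 2 + 0 = 6 states


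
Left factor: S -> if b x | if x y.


Common prefix: 'if'
Factored: S -> if S', S' -> b x | x y


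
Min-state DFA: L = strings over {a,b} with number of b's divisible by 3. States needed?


Track (count of b) mod 3: states 0..2, accept at 0
Minimal DFA: 3 states


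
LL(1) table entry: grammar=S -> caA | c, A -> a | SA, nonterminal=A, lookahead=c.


For [A, c]: 'c' ∈ FIRST(SA)
Entry: A -> SA


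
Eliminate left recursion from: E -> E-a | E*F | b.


Left-recursive alternatives: E-a, E*F; non-recursive: b
Introduce E': E -> bE', E' -> -aE' | *FE' | ε


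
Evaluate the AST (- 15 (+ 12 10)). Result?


Evaluate inner: (+ 12 10) = 22
Evaluate root: (- 15 22) = -7
Result: -7


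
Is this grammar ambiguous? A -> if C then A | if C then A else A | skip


dangling else: 'if C then if C then skip else skip' parses two ways
Ambiguous


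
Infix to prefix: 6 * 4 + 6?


left-to-right (same/higher precedence on left): tree is (+ (* 6 4) 6)
Prefix: + * 6 4 6


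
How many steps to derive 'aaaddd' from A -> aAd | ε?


Derivation: A => aAd => aaAdd => aaaAddd => aaaddd
Steps: 4


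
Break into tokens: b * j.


Scan left to right, longest-match per lexeme
Tokens: ID(b), OP(*), ID(j)


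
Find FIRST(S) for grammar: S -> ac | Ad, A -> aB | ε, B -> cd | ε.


Per alternative of S: FIRST(ac) = {a}; FIRST(Ad) = {a, d}
FIRST(S) = {a, d}


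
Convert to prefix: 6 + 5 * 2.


'*' binds tighter: tree is (+ 6 (* 5 2))
Prefix: + 6 * 5 2


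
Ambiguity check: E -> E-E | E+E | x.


'x-x+x' has two parse trees (no precedence encoded between - and +)
Ambiguous


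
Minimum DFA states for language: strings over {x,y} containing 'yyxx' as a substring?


KMP-style automaton: 4 progress states + 1 absorbing accept = 5
Minimal DFA: 5 states


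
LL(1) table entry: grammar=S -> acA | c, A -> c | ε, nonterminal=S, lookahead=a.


For [S, a]: 'a' ∈ FIRST(acA)
Entry: S -> acA


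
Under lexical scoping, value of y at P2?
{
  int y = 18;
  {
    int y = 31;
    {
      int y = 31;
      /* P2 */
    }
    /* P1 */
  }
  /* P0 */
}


y declared in the same block as P2
y = 31


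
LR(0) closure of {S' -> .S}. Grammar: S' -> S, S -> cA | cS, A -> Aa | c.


Start: S' -> .S
For each item with dot before a nonterminal B, add B -> .γ for every B-production
Closure: [S' -> .S, S -> .cA, S -> .cS]


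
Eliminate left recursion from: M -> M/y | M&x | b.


Left-recursive alternatives: M/y, M&x; non-recursive: b
Introduce M': M -> bM', M' -> /yM' | &xM' | ε


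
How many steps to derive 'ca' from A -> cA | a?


Derivation: A => cA => ca
Steps: 2


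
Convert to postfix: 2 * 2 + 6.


Left to right (same or higher precedence on left)
Postfix: 2 2 * 6 +


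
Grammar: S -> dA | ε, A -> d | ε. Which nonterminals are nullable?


A nonterminal is nullable iff some alternative derives ε (directly, or every symbol in it is nullable)
Nullable: {A, S}


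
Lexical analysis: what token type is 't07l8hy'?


Pattern: letter/underscore followed by alphanumerics, not a keyword
Type: IDENTIFIER


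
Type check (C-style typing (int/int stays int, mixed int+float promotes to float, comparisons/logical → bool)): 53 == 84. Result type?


Operand types: int == int
Rule: comparison yields bool
Result type: bool


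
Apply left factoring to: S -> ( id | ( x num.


Common prefix: '('
Factored: S -> ( S', S' -> id | x num


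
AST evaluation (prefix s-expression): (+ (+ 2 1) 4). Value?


Evaluate inner: (+ 2 1) = 3
Evaluate root: (+ 3 4) = 7
Result: 7


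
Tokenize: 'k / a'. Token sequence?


Scan left to right, longest-match per lexeme
Tokens: ID(k), OP(/), ID(a)


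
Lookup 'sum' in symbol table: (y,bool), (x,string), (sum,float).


Lookup 'sum' → type float


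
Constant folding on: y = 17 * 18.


17 * 18 = 306 at compile time
Optimized: y = 306


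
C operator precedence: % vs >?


'%' is multiplicative (level 10); '>' is relational (level 7)
Higher level binds tighter
'%' has higher precedence than '>'


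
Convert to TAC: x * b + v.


Break into single-operator statements:
t1 = x * b
t2 = t1 + v


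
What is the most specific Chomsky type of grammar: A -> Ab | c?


Left-linear: every RHS is a terminal or one nonterminal followed by a terminal
Classification: Type 3 (Regular)


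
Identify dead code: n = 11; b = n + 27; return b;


n is read by b's definition; b is returned
No dead code


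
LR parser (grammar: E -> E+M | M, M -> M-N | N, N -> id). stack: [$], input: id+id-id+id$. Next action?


no handle on stack; shift 'id'
Action: shift


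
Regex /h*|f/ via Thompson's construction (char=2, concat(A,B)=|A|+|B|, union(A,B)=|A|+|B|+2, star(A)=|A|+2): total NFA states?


Syntax tree has 2 char leaf(s), 1 union(s), 1 star(s)
chars contribute 2×2 = 4; each union adds +2; each star adds +2
Total: 4 + 2 + 2 = 8 states


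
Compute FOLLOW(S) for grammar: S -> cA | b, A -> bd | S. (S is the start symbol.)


$ ∈ FOLLOW(S). For each A -> αBβ: add FIRST(β)\{ε} to FOLLOW(B); if β nullable, add FOLLOW(A).
FOLLOW(S) = {$}


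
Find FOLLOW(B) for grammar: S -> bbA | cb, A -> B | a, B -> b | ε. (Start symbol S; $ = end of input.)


$ ∈ FOLLOW(S). For each A -> αBβ: add FIRST(β)\{ε} to FOLLOW(B); if β nullable, add FOLLOW(A).
FOLLOW(B) = {$}


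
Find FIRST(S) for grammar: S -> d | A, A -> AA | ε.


Per alternative of S: FIRST(d) = {d}; FIRST(A) = {ε}
FIRST(S) = {d, ε}


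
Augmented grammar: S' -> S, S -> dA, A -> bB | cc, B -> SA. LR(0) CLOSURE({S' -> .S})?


Start: S' -> .S
For each item with dot before a nonterminal B, add B -> .γ for every B-production
Closure: [S' -> .S, S -> .dA]


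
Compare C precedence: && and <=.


'<=' is relational (level 7); '&&' is logical AND (level 2)
Higher level binds tighter
'<=' has higher precedence than '&&'


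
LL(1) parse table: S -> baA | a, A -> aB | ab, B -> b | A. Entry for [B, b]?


For [B, b]: 'b' ∈ FIRST(b)
Entry: B -> b


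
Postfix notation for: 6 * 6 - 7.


Left to right (same or higher precedence on left)
Postfix: 6 6 * 7 -


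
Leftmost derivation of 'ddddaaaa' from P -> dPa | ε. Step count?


Derivation: P => dPa => ddPaa => dddPaaa => ddddPaaaa => ddddaaaa
Steps: 5


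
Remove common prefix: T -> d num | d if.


Common prefix: 'd'
Factored: T -> d T', T' -> num | if


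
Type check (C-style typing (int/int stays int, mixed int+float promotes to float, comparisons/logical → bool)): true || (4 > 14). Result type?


Operand types: bool || bool
Rule: logical operators take bool operands and yield bool
Result type: bool


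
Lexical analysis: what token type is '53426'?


Pattern: digits only
Type: INTEGER_LITERAL


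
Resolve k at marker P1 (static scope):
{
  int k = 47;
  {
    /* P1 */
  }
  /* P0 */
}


P1's block does not declare k; resolves to the enclosing declaration at depth 0
k = 47


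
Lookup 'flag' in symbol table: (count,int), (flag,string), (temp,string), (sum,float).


Lookup 'flag' → type string


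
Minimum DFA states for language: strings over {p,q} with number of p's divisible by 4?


Track (count of p) mod 4: states 0..3, accept at 0
Minimal DFA: 4 states


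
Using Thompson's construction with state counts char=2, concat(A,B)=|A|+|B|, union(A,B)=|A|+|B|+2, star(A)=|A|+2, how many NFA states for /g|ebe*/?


Syntax tree has 4 char leaf(s), 1 union(s), 1 star(s)
chars contribute 4×2 = 8; each union adds +2; each star adds +2
Total: 8 + 2 + 2 = 12 states


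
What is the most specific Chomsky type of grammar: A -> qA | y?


Right-linear: every RHS is a terminal or a terminal followed by one nonterminal
Classification: Type 3 (Regular)


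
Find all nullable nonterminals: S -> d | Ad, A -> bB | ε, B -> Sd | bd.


A nonterminal is nullable iff some alternative derives ε (directly, or every symbol in it is nullable)
Nullable: {A}


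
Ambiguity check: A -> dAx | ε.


balanced d^n…x^n: each string has a unique parse
Unambiguous


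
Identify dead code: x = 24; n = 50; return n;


x is assigned but never read
Dead: 'x = 24'


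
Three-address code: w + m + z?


Break into single-operator statements:
t1 = w + m
t2 = t1 + z


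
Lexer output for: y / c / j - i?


Scan left to right, longest-match per lexeme
Tokens: ID(y), OP(/), ID(c), OP(/), ID(j), OP(-), ID(i)


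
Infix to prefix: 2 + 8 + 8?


left-to-right (same/higher precedence on left): tree is (+ (+ 2 8) 8)
Prefix: + + 2 8 8


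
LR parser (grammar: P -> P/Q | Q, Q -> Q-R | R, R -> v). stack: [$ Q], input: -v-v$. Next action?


shift '-' to continue Q -> Q-R
Action: shift


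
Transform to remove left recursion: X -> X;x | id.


Left-recursive alternatives: X;x; non-recursive: id
Introduce X': X -> idX', X' -> ;xX' | ε


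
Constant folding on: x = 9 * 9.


9 * 9 = 81 at compile time
Optimized: x = 81


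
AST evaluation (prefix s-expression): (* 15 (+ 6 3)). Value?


Evaluate inner: (+ 6 3) = 9
Evaluate root: (* 15 9) = 135
Result: 135


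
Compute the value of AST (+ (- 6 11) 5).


Evaluate inner: (- 6 11) = -5
Evaluate root: (+ -5 5) = 0
Result: 0


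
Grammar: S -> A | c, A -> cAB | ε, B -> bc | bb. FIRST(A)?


Per alternative of A: FIRST(cAB) = {c}; FIRST(ε) = {ε}
FIRST(A) = {c, ε}


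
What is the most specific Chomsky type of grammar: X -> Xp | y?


Left-linear: every RHS is a terminal or one nonterminal followed by a terminal
Classification: Type 3 (Regular)


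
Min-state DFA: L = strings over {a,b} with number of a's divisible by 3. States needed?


Track (count of a) mod 3: states 0..2, accept at 0
Minimal DFA: 3 states


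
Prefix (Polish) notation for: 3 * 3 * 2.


left-to-right (same/higher precedence on left): tree is (* (* 3 3) 2)
Prefix: * * 3 3 2


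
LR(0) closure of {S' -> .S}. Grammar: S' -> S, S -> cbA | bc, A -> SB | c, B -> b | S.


Start: S' -> .S
For each item with dot before a nonterminal B, add B -> .γ for every B-production
Closure: [S' -> .S, S -> .cbA, S -> .bc]


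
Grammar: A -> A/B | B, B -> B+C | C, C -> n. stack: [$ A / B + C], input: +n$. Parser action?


handle 'B+C' on top
Action: reduce (B -> B+C)


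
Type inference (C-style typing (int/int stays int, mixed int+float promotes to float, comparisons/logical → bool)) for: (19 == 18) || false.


Operand types: bool || bool
Rule: logical operators take bool operands and yield bool
Result type: bool


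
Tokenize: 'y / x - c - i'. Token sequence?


Scan left to right, longest-match per lexeme
Tokens: ID(y), OP(/), ID(x), OP(-), ID(c), OP(-), ID(i)


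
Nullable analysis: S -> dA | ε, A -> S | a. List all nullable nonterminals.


A nonterminal is nullable iff some alternative derives ε (directly, or every symbol in it is nullable)
Nullable: {A, S}


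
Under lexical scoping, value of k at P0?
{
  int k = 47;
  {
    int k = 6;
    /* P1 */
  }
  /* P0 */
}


k declared in the same block as P0
k = 47


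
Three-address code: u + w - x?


Break into single-operator statements:
t1 = u + w
t2 = t1 - x


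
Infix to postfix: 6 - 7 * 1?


* has higher precedence, evaluate 7*1 first
Postfix: 6 7 1 * -


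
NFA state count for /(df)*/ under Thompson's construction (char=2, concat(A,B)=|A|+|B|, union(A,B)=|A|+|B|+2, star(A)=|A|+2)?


Syntax tree has 2 char leaf(s), 0 union(s), 1 star(s)
chars contribute 2×2 = 4; each union adds +2; each star adds +2
Total: 4 + 0 + 2 = 6 states


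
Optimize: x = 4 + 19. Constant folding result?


4 + 19 = 23 at compile time
Optimized: x = 23


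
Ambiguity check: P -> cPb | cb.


balanced c^n…b^n: each string has a unique parse
Unambiguous


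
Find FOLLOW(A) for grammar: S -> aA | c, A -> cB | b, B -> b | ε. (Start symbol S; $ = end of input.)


$ ∈ FOLLOW(S). For each A -> αBβ: add FIRST(β)\{ε} to FOLLOW(B); if β nullable, add FOLLOW(A).
FOLLOW(A) = {$}


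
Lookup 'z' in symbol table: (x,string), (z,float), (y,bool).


Lookup 'z' → type float


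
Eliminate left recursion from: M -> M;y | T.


Left-recursive alternatives: M;y; non-recursive: T
Introduce M': M -> TM', M' -> ;yM' | ε


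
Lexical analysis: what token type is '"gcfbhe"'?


Pattern: double-quoted sequence
Type: STRING_LITERAL


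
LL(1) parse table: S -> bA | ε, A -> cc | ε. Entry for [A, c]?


For [A, c]: 'c' ∈ FIRST(cc)
Entry: A -> cc


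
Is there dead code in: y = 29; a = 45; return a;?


y is assigned but never read
Dead: 'y = 29'


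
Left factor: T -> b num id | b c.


Common prefix: 'b'
Factored: T -> b T', T' -> num id | c


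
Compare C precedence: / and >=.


'/' is multiplicative (level 10); '>=' is relational (level 7)
Higher level binds tighter
'/' has higher precedence than '>='


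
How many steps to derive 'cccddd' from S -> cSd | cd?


Derivation: S => cSd => ccSdd => cccddd
Steps: 3


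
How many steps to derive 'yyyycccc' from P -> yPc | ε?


Derivation: P => yPc => yyPcc => yyyPccc => yyyyPcccc => yyyycccc
Steps: 5


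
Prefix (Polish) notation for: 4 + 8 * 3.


'*' binds tighter: tree is (+ 4 (* 8 3))
Prefix: + 4 * 8 3


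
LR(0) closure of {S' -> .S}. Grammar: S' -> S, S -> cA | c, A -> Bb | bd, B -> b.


Start: S' -> .S
For each item with dot before a nonterminal B, add B -> .γ for every B-production
Closure: [S' -> .S, S -> .cA, S -> .c]


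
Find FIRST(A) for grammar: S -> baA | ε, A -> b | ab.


Per alternative of A: FIRST(b) = {b}; FIRST(ab) = {a}
FIRST(A) = {a, b}


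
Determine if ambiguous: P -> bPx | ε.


balanced b^n…x^n: each string has a unique parse
Unambiguous


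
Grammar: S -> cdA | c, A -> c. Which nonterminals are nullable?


A nonterminal is nullable iff some alternative derives ε (directly, or every symbol in it is nullable)
Nullable: {}


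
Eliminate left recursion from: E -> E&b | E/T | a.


Left-recursive alternatives: E&b, E/T; non-recursive: a
Introduce E': E -> aE', E' -> &bE' | /TE' | ε


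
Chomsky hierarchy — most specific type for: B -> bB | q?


Right-linear: every RHS is a terminal or a terminal followed by one nonterminal
Classification: Type 3 (Regular)


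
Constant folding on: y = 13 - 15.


13 - 15 = -2 at compile time
Optimized: y = -2


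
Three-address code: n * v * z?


Break into single-operator statements:
t1 = n * v
t2 = t1 * z


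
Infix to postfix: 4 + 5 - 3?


Left to right (same or higher precedence on left)
Postfix: 4 5 + 3 -


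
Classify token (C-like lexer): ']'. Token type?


Pattern: delimiter/punctuation
Type: PUNCTUATION


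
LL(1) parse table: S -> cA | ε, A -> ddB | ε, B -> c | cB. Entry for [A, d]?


For [A, d]: 'd' ∈ FIRST(ddB)
Entry: A -> ddB


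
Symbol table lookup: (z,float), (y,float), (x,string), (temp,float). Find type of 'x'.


Lookup 'x' → type string


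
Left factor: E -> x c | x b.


Common prefix: 'x'
Factored: E -> x E', E' -> c | b


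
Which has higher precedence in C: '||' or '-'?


'-' is additive (level 9); '||' is logical OR (level 1)
Higher level binds tighter
'-' has higher precedence than '||'


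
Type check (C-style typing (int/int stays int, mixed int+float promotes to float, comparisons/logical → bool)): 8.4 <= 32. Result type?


Operand types: float <= int
Rule: comparison yields bool
Result type: bool


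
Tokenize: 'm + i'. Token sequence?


Scan left to right, longest-match per lexeme
Tokens: ID(m), OP(+), ID(i)


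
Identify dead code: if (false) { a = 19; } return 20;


condition is constant false, so the whole block is unreachable
Dead: 'if (false) { a = 19; }'


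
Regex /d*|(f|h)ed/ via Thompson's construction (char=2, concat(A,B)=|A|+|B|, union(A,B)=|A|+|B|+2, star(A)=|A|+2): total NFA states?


Syntax tree has 5 char leaf(s), 2 union(s), 1 star(s)
chars contribute 5×2 = 10; each union adds +2; each star adds +2
Total: 10 + 4 + 2 = 16 states


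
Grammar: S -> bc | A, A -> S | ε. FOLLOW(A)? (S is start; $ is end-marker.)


$ ∈ FOLLOW(S). For each A -> αBβ: add FIRST(β)\{ε} to FOLLOW(B); if β nullable, add FOLLOW(A).
FOLLOW(A) = {$}


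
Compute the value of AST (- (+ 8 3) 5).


Evaluate inner: (+ 8 3) = 11
Evaluate root: (- 11 5) = 6
Result: 6


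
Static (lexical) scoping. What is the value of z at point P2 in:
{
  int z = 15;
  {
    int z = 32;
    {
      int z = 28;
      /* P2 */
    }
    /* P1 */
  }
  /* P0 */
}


z declared in the same block as P2
z = 28


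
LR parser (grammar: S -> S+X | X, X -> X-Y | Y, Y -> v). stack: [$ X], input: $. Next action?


lookahead ∉ {-} so X won't extend; reduce S -> X
Action: reduce (S -> X)


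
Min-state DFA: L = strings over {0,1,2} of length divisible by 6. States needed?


Track length mod 6: states 0..5, accept at 0
Minimal DFA: 6 states


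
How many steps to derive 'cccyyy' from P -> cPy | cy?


Derivation: P => cPy => ccPyy => cccyyy
Steps: 3


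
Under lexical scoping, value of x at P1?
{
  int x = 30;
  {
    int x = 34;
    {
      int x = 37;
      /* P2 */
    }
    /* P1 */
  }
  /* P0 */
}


x declared in the same block as P1
x = 34


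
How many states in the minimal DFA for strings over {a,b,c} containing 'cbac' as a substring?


KMP-style automaton: 4 progress states + 1 absorbing accept = 5
Minimal DFA: 5 states


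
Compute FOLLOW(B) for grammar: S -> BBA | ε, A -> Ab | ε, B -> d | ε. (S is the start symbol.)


$ ∈ FOLLOW(S). For each A -> αBβ: add FIRST(β)\{ε} to FOLLOW(B); if β nullable, add FOLLOW(A).
FOLLOW(B) = {$, b, d}


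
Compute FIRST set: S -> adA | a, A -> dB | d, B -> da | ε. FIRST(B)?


Per alternative of B: FIRST(da) = {d}; FIRST(ε) = {ε}
FIRST(B) = {d, ε}


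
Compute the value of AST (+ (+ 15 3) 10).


Evaluate inner: (+ 15 3) = 18
Evaluate root: (+ 18 10) = 28
Result: 28


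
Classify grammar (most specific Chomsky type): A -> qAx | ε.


Single nonterminal LHS, but q^n x^n is not regular
Classification: Type 2 (Context-Free)


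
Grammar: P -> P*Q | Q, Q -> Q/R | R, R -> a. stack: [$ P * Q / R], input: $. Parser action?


handle 'Q/R' on top
Action: reduce (Q -> Q/R)


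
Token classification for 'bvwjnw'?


Pattern: letter/underscore followed by alphanumerics, not a keyword
Type: IDENTIFIER


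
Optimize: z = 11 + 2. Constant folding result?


11 + 2 = 13 at compile time
Optimized: z = 13


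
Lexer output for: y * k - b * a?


Scan left to right, longest-match per lexeme
Tokens: ID(y), OP(*), ID(k), OP(-), ID(b), OP(*), ID(a)


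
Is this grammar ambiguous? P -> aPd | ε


balanced a^n…d^n: each string has a unique parse
Unambiguous


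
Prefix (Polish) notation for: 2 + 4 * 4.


'*' binds tighter: tree is (+ 2 (* 4 4))
Prefix: + 2 * 4 4


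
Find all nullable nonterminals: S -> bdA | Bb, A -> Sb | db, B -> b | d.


A nonterminal is nullable iff some alternative derives ε (directly, or every symbol in it is nullable)
Nullable: {}


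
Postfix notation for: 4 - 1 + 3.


Left to right (same or higher precedence on left)
Postfix: 4 1 - 3 +


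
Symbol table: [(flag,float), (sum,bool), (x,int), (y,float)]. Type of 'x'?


Lookup 'x' → type int


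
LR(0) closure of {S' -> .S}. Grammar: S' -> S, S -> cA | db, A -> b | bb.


Start: S' -> .S
For each item with dot before a nonterminal B, add B -> .γ for every B-production
Closure: [S' -> .S, S -> .cA, S -> .db]


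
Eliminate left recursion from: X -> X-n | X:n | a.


Left-recursive alternatives: X-n, X:n; non-recursive: a
Introduce X': X -> aX', X' -> -nX' | :nX' | ε


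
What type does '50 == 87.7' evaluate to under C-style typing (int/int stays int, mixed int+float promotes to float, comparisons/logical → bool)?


Operand types: int == float
Rule: comparison yields bool
Result type: bool


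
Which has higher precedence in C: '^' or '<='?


'<=' is relational (level 7); '^' is bitwise XOR (level 4)
Higher level binds tighter
'<=' has higher precedence than '^'


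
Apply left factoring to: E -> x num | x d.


Common prefix: 'x'
Factored: E -> x E', E' -> num | d


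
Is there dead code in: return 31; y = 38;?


statement follows a return and is unreachable
Dead: 'y = 38'


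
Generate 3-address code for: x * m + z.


Break into single-operator statements:
t1 = x * m
t2 = t1 + z


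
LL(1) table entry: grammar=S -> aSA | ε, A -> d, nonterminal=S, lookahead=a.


For [S, a]: 'a' ∈ FIRST(aSA)
Entry: S -> aSA


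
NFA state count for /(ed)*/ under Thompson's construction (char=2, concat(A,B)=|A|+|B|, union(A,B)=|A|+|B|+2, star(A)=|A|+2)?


Syntax tree has 2 char leaf(s), 0 union(s), 1 star(s)
chars contribute 2×2 = 4; each union adds +2; each star adds +2
Total: 4 + 0 + 2 = 6 states


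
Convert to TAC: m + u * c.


Break into single-operator statements:
t1 = u * c
t2 = m + t1


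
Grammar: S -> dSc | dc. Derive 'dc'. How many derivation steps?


Derivation: S => dc
Steps: 1


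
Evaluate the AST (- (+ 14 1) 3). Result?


Evaluate inner: (+ 14 1) = 15
Evaluate root: (- 15 3) = 12
Result: 12


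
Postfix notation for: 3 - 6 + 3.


Left to right (same or higher precedence on left)
Postfix: 3 6 - 3 +


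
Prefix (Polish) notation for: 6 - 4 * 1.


'*' binds tighter: tree is (- 6 (* 4 1))
Prefix: - 6 * 4 1


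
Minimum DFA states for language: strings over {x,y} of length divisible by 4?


Track length mod 4: states 0..3, accept at 0
Minimal DFA: 4 states


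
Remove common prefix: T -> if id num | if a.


Common prefix: 'if'
Factored: T -> if T', T' -> id num | a


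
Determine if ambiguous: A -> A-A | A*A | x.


'x-x*x' has two parse trees (no precedence encoded between - and *)
Ambiguous


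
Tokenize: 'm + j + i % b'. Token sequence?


Scan left to right, longest-match per lexeme
Tokens: ID(m), OP(+), ID(j), OP(+), ID(i), OP(%), ID(b)


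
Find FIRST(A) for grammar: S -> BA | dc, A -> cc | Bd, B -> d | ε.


Per alternative of A: FIRST(cc) = {c}; FIRST(Bd) = {d}
FIRST(A) = {c, d}


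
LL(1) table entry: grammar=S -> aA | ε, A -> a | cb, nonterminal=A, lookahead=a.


For [A, a]: 'a' ∈ FIRST(a)
Entry: A -> a


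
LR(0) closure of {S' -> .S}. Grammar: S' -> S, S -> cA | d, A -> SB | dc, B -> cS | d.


Start: S' -> .S
For each item with dot before a nonterminal B, add B -> .γ for every B-production
Closure: [S' -> .S, S -> .cA, S -> .d]


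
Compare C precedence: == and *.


'*' is multiplicative (level 10); '==' is equality (level 6)
Higher level binds tighter
'*' has higher precedence than '=='


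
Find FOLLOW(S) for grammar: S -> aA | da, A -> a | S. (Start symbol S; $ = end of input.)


$ ∈ FOLLOW(S). For each A -> αBβ: add FIRST(β)\{ε} to FOLLOW(B); if β nullable, add FOLLOW(A).
FOLLOW(S) = {$}


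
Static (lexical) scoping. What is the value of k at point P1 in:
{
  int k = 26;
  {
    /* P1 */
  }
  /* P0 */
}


P1's block does not declare k; resolves to the enclosing declaration at depth 0
k = 26


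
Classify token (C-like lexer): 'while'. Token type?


Pattern: reserved word
Type: KEYWORD


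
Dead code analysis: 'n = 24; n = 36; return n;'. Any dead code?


first assignment to n is overwritten before any read
Dead: 'n = 24'


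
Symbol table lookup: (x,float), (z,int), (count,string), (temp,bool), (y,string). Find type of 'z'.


Lookup 'z' → type int


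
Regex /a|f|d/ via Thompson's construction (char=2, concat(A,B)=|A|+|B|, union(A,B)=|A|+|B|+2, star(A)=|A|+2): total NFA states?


Syntax tree has 3 char leaf(s), 2 union(s), 0 star(s)
chars contribute 3×2 = 6; each union adds +2; each star adds +2
Total: 6 + 4 + 0 = 10 states


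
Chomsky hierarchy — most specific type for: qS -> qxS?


LHS has context (more than one symbol) and |LHS| ≤ |RHS|
Classification: Type 1 (Context-Sensitive)


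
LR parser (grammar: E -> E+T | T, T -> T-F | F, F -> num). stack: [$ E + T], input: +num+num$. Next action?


handle 'E+T' on top; lookahead ∈ FOLLOW(E) = {+, $}
Action: reduce (E -> E+T)


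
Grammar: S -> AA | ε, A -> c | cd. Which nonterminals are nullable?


A nonterminal is nullable iff some alternative derives ε (directly, or every symbol in it is nullable)
Nullable: {S}


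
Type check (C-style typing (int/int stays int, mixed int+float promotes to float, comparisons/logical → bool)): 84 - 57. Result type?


Operand types: int - int
Rule: mixed int/float promotes to float; int/int stays int
Result type: int


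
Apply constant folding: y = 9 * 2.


9 * 2 = 18 at compile time
Optimized: y = 18


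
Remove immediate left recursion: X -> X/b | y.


Left-recursive alternatives: X/b; non-recursive: y
Introduce X': X -> yX', X' -> /bX' | ε


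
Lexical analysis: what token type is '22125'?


Pattern: digits only
Type: INTEGER_LITERAL


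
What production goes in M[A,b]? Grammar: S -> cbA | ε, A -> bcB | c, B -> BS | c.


For [A, b]: 'b' ∈ FIRST(bcB)
Entry: A -> bcB


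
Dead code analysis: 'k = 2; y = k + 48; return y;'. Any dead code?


k is read by y's definition; y is returned
No dead code


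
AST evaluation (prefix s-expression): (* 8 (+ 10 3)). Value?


Evaluate inner: (+ 10 3) = 13
Evaluate root: (* 8 13) = 104
Result: 104


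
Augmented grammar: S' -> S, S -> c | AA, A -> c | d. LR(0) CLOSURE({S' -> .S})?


Start: S' -> .S
For each item with dot before a nonterminal B, add B -> .γ for every B-production
Closure: [S' -> .S, S -> .c, S -> .AA, A -> .c, A -> .d]


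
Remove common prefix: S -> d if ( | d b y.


Common prefix: 'd'
Factored: S -> d S', S' -> if ( | b y


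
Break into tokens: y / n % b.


Scan left to right, longest-match per lexeme
Tokens: ID(y), OP(/), ID(n), OP(%), ID(b)


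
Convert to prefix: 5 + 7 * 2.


'*' binds tighter: tree is (+ 5 (* 7 2))
Prefix: + 5 * 7 2


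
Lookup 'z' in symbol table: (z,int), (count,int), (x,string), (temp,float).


Lookup 'z' → type int


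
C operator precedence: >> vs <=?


'>>' is shift (level 8); '<=' is relational (level 7)
Higher level binds tighter
'>>' has higher precedence than '<='


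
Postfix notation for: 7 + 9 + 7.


Left to right (same or higher precedence on left)
Postfix: 7 9 + 7 +


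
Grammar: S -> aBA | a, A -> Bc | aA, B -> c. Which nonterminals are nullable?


A nonterminal is nullable iff some alternative derives ε (directly, or every symbol in it is nullable)
Nullable: {}


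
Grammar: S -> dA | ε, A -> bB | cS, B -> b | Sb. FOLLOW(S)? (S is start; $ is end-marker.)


$ ∈ FOLLOW(S). For each A -> αBβ: add FIRST(β)\{ε} to FOLLOW(B); if β nullable, add FOLLOW(A).
FOLLOW(S) = {$, b}


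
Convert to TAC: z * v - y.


Break into single-operator statements:
t1 = z * v
t2 = t1 - y


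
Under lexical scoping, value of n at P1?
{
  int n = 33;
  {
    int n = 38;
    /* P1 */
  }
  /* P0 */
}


n declared in the same block as P1
n = 38


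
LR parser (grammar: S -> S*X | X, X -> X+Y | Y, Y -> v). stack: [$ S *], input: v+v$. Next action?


no handle ('S*' is not any RHS); shift 'v'
Action: shift


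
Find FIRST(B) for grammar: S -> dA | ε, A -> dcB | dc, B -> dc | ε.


Per alternative of B: FIRST(dc) = {d}; FIRST(ε) = {ε}
FIRST(B) = {d, ε}


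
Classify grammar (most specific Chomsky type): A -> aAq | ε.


Single nonterminal LHS, but a^n q^n is not regular
Classification: Type 2 (Context-Free)


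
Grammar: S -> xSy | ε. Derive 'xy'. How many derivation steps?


Derivation: S => xSy => xy
Steps: 2


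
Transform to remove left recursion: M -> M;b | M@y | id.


Left-recursive alternatives: M;b, M@y; non-recursive: id
Introduce M': M -> idM', M' -> ;bM' | @yM' | ε


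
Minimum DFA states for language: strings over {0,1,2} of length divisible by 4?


Track length mod 4: states 0..3, accept at 0
Minimal DFA: 4 states


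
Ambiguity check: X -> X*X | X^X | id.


'id*id^id' has two parse trees (no precedence encoded between * and ^)
Ambiguous


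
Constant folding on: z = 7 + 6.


7 + 6 = 13 at compile time
Optimized: z = 13


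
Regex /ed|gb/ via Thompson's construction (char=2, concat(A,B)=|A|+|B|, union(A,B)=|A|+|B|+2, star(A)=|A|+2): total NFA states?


Syntax tree has 4 char leaf(s), 1 union(s), 0 star(s)
chars contribute 4×2 = 8; each union adds +2; each star adds +2
Total: 8 + 2 + 0 = 10 states
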